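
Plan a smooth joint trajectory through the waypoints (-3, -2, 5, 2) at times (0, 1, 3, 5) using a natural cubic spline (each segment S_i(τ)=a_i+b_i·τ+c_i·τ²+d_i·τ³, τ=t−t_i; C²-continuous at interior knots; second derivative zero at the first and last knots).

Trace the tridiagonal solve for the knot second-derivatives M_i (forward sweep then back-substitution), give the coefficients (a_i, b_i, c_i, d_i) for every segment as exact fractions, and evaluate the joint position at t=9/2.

  seg 0: a=-3 b=7/22 c=0 d=15/22
  seg 1: a=-2 b=26/11 c=45/22 d=-65/88
  seg 2: a=5 b=37/22 c=-105/44 d=35/88
S(9/2) = 2461/704

Δ: Δ0=1, Δ1=7/2, Δ2=-3/2
row 1: diag=6, rhs=15; c'=1/3, d'=5/2
row 2: denom=8−2·1/3=22/3; d'=(-30−2·5/2)/(22/3)=-105/22
back: M2=-105/22
back: M1=5/2−1/3·-105/22=45/11
M: M0=0, M1=45/11, M2=-105/22, M3=0
seg 0: a=-3, c=M0/2=0, d=(M1−M0)/(6·1)=15/22, b=Δ0−h0·(2M0+M1)/6=7/22
seg 1: a=-2, c=M1/2=45/22, d=(M2−M1)/(6·2)=-65/88, b=Δ1−h1·(2M1+M2)/6=26/11
seg 2: a=5, c=M2/2=-105/44, d=(M3−M2)/(6·2)=35/88, b=Δ2−h2·(2M2+M3)/6=37/22
t_q=9/2 → seg 2, τ=3/2; S=5+37/22·τ+-105/44·τ²+35/88·τ³=2461/704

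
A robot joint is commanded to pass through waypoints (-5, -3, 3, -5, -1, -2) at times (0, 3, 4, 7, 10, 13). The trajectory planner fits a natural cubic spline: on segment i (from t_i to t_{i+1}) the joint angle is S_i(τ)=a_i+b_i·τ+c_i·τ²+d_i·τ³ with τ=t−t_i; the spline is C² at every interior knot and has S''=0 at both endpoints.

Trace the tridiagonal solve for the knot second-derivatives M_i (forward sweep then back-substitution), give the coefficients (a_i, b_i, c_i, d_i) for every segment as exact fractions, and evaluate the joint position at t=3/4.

Δ: Δ0=2/3, Δ1=6, Δ2=-8/3, Δ3=4/3, Δ4=-1/3
row 1: diag=8, rhs=32; c'=1/8, d'=4
row 2: denom=8−1·1/8=63/8; d'=(-52−1·4)/(63/8)=-64/9
row 3: denom=12−3·8/21=76/7; d'=(24−3·-64/9)/(76/7)=238/57
row 4: denom=12−3·21/76=849/76; d'=(-10−3·238/57)/(849/76)=-1712/849
back: M4=-1712/849
back: M3=238/57−21/76·-1712/849=4018/849
back: M2=-64/9−8/21·4018/849=-7568/849
back: M1=4−1/8·-7568/849=4342/849
M: M0=0, M1=4342/849, M2=-7568/849, M3=4018/849, M4=-1712/849, M5=0
seg 0: a=-5, c=M0/2=0, d=(M1−M0)/(6·3)=2171/7641, b=Δ0−h0·(2M0+M1)/6=-535/283
seg 1: a=-3, c=M1/2=2171/849, d=(M2−M1)/(6·1)=-1985/849, b=Δ1−h1·(2M1+M2)/6=1636/283
seg 2: a=3, c=M2/2=-3784/849, d=(M3−M2)/(6·3)=1931/2547, b=Δ2−h2·(2M2+M3)/6=3295/849
seg 3: a=-5, c=M3/2=2009/849, d=(M4−M3)/(6·3)=-955/2547, b=Δ3−h3·(2M3+M4)/6=-2030/849
seg 4: a=-1, c=M4/2=-856/849, d=(M5−M4)/(6·3)=856/7641, b=Δ4−h4·(2M4+M5)/6=1429/849
t_q=3/4 → seg 0, τ=3/4; S=-5+-535/283·τ+0·τ²+2171/7641·τ³=-114069/18112

  seg 0: a=-5 b=-535/283 c=0 d=2171/7641
  seg 1: a=-3 b=1636/283 c=2171/849 d=-1985/849
  seg 2: a=3 b=3295/849 c=-3784/849 d=1931/2547
  seg 3: a=-5 b=-2030/849 c=2009/849 d=-955/2547
  seg 4: a=-1 b=1429/849 c=-856/849 d=856/7641
S(3/4) = -114069/18112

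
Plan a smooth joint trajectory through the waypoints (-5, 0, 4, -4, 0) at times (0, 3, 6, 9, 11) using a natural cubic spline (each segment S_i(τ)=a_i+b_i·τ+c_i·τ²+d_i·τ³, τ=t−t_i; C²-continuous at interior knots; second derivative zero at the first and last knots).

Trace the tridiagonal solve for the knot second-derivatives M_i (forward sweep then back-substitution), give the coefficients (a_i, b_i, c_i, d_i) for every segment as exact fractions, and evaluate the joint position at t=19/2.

Δ: Δ0=5/3, Δ1=4/3, Δ2=-8/3, Δ3=2
row 1: diag=12, rhs=-2; c'=1/4, d'=-1/6
row 2: denom=12−3·1/4=45/4; d'=(-24−3·-1/6)/(45/4)=-94/45
row 3: denom=10−3·4/15=46/5; d'=(28−3·-94/45)/(46/5)=257/69
back: M3=257/69
back: M2=-94/45−4/15·257/69=-638/207
back: M1=-1/6−1/4·-638/207=125/207
M: M0=0, M1=125/207, M2=-638/207, M3=257/69, M4=0
seg 0: a=-5, c=M0/2=0, d=(M1−M0)/(6·3)=125/3726, b=Δ0−h0·(2M0+M1)/6=565/414
seg 1: a=0, c=M1/2=125/414, d=(M2−M1)/(6·3)=-763/3726, b=Δ1−h1·(2M1+M2)/6=470/207
seg 2: a=4, c=M2/2=-319/207, d=(M3−M2)/(6·3)=1409/3726, b=Δ2−h2·(2M2+M3)/6=-599/414
seg 3: a=-4, c=M3/2=257/138, d=(M4−M3)/(6·2)=-257/828, b=Δ3−h3·(2M3+M4)/6=-100/207
t_q=19/2 → seg 3, τ=1/2; S=-4+-100/207·τ+257/138·τ²+-257/828·τ³=-8423/2208

  seg 0: a=-5 b=565/414 c=0 d=125/3726
  seg 1: a=0 b=470/207 c=125/414 d=-763/3726
  seg 2: a=4 b=-599/414 c=-319/207 d=1409/3726
  seg 3: a=-4 b=-100/207 c=257/138 d=-257/828
S(19/2) = -8423/2208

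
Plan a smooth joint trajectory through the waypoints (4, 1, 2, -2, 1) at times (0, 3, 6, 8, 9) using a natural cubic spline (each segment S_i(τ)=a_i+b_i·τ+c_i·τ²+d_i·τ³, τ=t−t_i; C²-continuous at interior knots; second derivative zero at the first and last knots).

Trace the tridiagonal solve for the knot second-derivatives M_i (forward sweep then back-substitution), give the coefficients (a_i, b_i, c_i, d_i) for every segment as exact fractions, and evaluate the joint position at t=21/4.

  seg 0: a=4 b=-529/309 c=0 d=220/2781
  seg 1: a=1 b=131/309 c=220/309 d=-688/2781
  seg 2: a=2 b=-613/309 c=-156/103 d=931/1236
  seg 3: a=-2 b=308/309 c=619/206 d=-619/618
S(21/4) = 1129/412

Δ: Δ0=-1, Δ1=1/3, Δ2=-2, Δ3=3
row 1: diag=12, rhs=8; c'=1/4, d'=2/3
row 2: denom=10−3·1/4=37/4; d'=(-14−3·2/3)/(37/4)=-64/37
row 3: denom=6−2·8/37=206/37; d'=(30−2·-64/37)/(206/37)=619/103
back: M3=619/103
back: M2=-64/37−8/37·619/103=-312/103
back: M1=2/3−1/4·-312/103=440/309
M: M0=0, M1=440/309, M2=-312/103, M3=619/103, M4=0
seg 0: a=4, c=M0/2=0, d=(M1−M0)/(6·3)=220/2781, b=Δ0−h0·(2M0+M1)/6=-529/309
seg 1: a=1, c=M1/2=220/309, d=(M2−M1)/(6·3)=-688/2781, b=Δ1−h1·(2M1+M2)/6=131/309
seg 2: a=2, c=M2/2=-156/103, d=(M3−M2)/(6·2)=931/1236, b=Δ2−h2·(2M2+M3)/6=-613/309
seg 3: a=-2, c=M3/2=619/206, d=(M4−M3)/(6·1)=-619/618, b=Δ3−h3·(2M3+M4)/6=308/309
t_q=21/4 → seg 1, τ=9/4; S=1+131/309·τ+220/309·τ²+-688/2781·τ³=1129/412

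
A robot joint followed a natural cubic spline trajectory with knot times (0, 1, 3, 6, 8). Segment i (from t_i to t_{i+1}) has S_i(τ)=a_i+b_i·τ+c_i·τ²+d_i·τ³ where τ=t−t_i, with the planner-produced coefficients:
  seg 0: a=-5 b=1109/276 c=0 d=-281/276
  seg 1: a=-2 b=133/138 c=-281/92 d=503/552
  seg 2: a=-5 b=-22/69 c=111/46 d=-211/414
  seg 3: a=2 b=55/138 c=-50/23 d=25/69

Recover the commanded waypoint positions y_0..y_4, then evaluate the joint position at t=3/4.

y_0 = S_0(0) = a_0 = -5
y_1 = S_1(0) = a_1 = -2
y_2 = S_2(0) = a_2 = -5
y_3 = S_3(0) = a_3 = 2
y_4 = S_3(2) = -3
t_q=3/4 is in segment 0 (τ=3/4); S_0(τ)=-14225/5888

y_0=-5 y_1=-2 y_2=-5 y_3=2 y_4=-3
S(3/4) = -14225/5888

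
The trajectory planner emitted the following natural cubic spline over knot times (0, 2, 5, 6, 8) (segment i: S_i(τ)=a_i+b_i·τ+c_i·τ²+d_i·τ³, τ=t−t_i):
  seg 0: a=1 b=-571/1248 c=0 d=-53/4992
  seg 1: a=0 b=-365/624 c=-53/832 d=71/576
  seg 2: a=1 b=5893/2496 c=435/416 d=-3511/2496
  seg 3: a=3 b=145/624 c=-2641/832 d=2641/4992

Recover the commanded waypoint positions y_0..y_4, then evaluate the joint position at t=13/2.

y_0 = S_0(0) = a_0 = 1
y_1 = S_1(0) = a_1 = 0
y_2 = S_2(0) = a_2 = 1
y_3 = S_3(0) = a_3 = 3
y_4 = S_3(2) = -5
t_q=13/2 is in segment 3 (τ=1/2); S_3(τ)=31799/13312

y_0=1 y_1=0 y_2=1 y_3=3 y_4=-5
S(13/2) = 31799/13312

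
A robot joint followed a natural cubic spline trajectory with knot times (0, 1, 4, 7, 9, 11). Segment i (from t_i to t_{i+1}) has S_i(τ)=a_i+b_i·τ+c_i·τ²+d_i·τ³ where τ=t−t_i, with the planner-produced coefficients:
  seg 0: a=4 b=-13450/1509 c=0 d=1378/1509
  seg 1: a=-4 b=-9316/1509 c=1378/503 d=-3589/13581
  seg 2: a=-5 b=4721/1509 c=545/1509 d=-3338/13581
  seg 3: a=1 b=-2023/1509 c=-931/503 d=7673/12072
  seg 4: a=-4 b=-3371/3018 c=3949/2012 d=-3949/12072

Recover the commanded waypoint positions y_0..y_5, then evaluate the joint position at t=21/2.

y_0=4 y_1=-4 y_2=-5 y_3=1 y_4=-4 y_5=-1
S(21/2) = -76081/32192

y_0 = S_0(0) = a_0 = 4
y_1 = S_1(0) = a_1 = -4
y_2 = S_2(0) = a_2 = -5
y_3 = S_3(0) = a_3 = 1
y_4 = S_4(0) = a_4 = -4
y_5 = S_4(2) = -1
t_q=21/2 is in segment 4 (τ=3/2); S_4(τ)=-76081/32192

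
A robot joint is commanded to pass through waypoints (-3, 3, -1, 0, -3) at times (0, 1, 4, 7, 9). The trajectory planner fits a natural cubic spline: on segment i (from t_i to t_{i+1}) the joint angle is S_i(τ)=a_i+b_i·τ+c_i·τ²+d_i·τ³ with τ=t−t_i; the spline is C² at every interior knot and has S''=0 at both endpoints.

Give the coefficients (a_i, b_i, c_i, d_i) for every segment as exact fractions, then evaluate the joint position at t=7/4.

Δ: Δ0=6, Δ1=-4/3, Δ2=1/3, Δ3=-3/2
row 1: diag=8, rhs=-44; c'=3/8, d'=-11/2
row 2: denom=12−3·3/8=87/8; d'=(10−3·-11/2)/(87/8)=212/87
row 3: denom=10−3·8/29=266/29; d'=(-11−3·212/87)/(266/29)=-531/266
back: M3=-531/266
back: M2=212/87−8/29·-531/266=1192/399
back: M1=-11/2−3/8·1192/399=-1761/266
M: M0=0, M1=-1761/266, M2=1192/399, M3=-531/266, M4=0
seg 0: a=-3, c=M0/2=0, d=(M1−M0)/(6·1)=-587/532, b=Δ0−h0·(2M0+M1)/6=3779/532
seg 1: a=3, c=M1/2=-1761/532, d=(M2−M1)/(6·3)=7667/14364, b=Δ1−h1·(2M1+M2)/6=1009/266
seg 2: a=-1, c=M2/2=596/399, d=(M3−M2)/(6·3)=-3977/14364, b=Δ2−h2·(2M2+M3)/6=-881/532
seg 3: a=0, c=M3/2=-531/532, d=(M4−M3)/(6·2)=177/1064, b=Δ3−h3·(2M3+M4)/6=-45/266
t_q=7/4 → seg 1, τ=3/4; S=3+1009/266·τ+-1761/532·τ²+7667/14364·τ³=7541/1792

  seg 0: a=-3 b=3779/532 c=0 d=-587/532
  seg 1: a=3 b=1009/266 c=-1761/532 d=7667/14364
  seg 2: a=-1 b=-881/532 c=596/399 d=-3977/14364
  seg 3: a=0 b=-45/266 c=-531/532 d=177/1064
S(7/4) = 7541/1792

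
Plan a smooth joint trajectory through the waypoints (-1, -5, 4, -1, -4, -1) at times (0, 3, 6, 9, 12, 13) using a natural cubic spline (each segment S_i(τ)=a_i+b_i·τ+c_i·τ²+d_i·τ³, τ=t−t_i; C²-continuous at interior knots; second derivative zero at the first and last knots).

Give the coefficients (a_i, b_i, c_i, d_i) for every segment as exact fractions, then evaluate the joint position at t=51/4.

Δ: Δ0=-4/3, Δ1=3, Δ2=-5/3, Δ3=-1, Δ4=3
row 1: diag=12, rhs=26; c'=1/4, d'=13/6
row 2: denom=12−3·1/4=45/4; d'=(-28−3·13/6)/(45/4)=-46/15
row 3: denom=12−3·4/15=56/5; d'=(4−3·-46/15)/(56/5)=33/28
row 4: denom=8−3·15/56=403/56; d'=(24−3·33/28)/(403/56)=1146/403
back: M4=1146/403
back: M3=33/28−15/56·1146/403=168/403
back: M2=-46/15−4/15·168/403=-3842/1209
back: M1=13/6−1/4·-3842/1209=3580/1209
M: M0=0, M1=3580/1209, M2=-3842/1209, M3=168/403, M4=1146/403, M5=0
seg 0: a=-1, c=M0/2=0, d=(M1−M0)/(6·3)=1790/10881, b=Δ0−h0·(2M0+M1)/6=-1134/403
seg 1: a=-5, c=M1/2=1790/1209, d=(M2−M1)/(6·3)=-1237/3627, b=Δ1−h1·(2M1+M2)/6=656/403
seg 2: a=4, c=M2/2=-1921/1209, d=(M3−M2)/(6·3)=2173/10881, b=Δ2−h2·(2M2+M3)/6=525/403
seg 3: a=-1, c=M3/2=84/403, d=(M4−M3)/(6·3)=163/1209, b=Δ3−h3·(2M3+M4)/6=-88/31
seg 4: a=-4, c=M4/2=573/403, d=(M5−M4)/(6·1)=-191/403, b=Δ4−h4·(2M4+M5)/6=827/403
t_q=51/4 → seg 4, τ=3/4; S=-4+827/403·τ+573/403·τ²+-191/403·τ³=-48001/25792

  seg 0: a=-1 b=-1134/403 c=0 d=1790/10881
  seg 1: a=-5 b=656/403 c=1790/1209 d=-1237/3627
  seg 2: a=4 b=525/403 c=-1921/1209 d=2173/10881
  seg 3: a=-1 b=-88/31 c=84/403 d=163/1209
  seg 4: a=-4 b=827/403 c=573/403 d=-191/403
S(51/4) = -48001/25792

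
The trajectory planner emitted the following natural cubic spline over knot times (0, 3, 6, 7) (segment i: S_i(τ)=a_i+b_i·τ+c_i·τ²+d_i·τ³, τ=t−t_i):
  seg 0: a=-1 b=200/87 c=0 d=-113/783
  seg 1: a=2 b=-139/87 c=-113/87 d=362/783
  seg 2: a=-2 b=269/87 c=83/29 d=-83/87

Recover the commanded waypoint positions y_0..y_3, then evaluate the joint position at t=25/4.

y_0 = S_0(0) = a_0 = -1
y_1 = S_1(0) = a_1 = 2
y_2 = S_2(0) = a_2 = -2
y_3 = S_2(1) = 3
t_q=25/4 is in segment 2 (τ=1/4); S_2(τ)=-1973/1856

y_0=-1 y_1=2 y_2=-2 y_3=3
S(25/4) = -1973/1856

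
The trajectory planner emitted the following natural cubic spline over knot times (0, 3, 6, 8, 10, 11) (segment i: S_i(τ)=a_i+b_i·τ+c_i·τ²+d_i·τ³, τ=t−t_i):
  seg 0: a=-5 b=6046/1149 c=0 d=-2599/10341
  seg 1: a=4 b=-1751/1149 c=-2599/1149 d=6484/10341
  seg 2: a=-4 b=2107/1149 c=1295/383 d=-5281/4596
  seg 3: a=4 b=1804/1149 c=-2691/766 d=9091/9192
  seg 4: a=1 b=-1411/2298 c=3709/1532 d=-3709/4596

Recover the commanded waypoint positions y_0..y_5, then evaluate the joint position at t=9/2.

y_0=-5 y_1=4 y_2=-4 y_3=4 y_4=1 y_5=2
S(9/2) = -1929/1532

y_0 = S_0(0) = a_0 = -5
y_1 = S_1(0) = a_1 = 4
y_2 = S_2(0) = a_2 = -4
y_3 = S_3(0) = a_3 = 4
y_4 = S_4(0) = a_4 = 1
y_5 = S_4(1) = 2
t_q=9/2 is in segment 1 (τ=3/2); S_1(τ)=-1929/1532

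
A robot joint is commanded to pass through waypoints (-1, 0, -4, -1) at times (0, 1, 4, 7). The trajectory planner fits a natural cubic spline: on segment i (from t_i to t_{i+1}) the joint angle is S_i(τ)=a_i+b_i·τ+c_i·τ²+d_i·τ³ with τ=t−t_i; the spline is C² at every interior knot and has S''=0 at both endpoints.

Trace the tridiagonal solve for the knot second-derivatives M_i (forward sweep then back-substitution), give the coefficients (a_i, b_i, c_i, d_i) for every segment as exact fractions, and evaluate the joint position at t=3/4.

Δ: Δ0=1, Δ1=-4/3, Δ2=1
row 1: diag=8, rhs=-14; c'=3/8, d'=-7/4
row 2: denom=12−3·3/8=87/8; d'=(14−3·-7/4)/(87/8)=154/87
back: M2=154/87
back: M1=-7/4−3/8·154/87=-70/29
M: M0=0, M1=-70/29, M2=154/87, M3=0
seg 0: a=-1, c=M0/2=0, d=(M1−M0)/(6·1)=-35/87, b=Δ0−h0·(2M0+M1)/6=122/87
seg 1: a=0, c=M1/2=-35/29, d=(M2−M1)/(6·3)=182/783, b=Δ1−h1·(2M1+M2)/6=17/87
seg 2: a=-4, c=M2/2=77/87, d=(M3−M2)/(6·3)=-77/783, b=Δ2−h2·(2M2+M3)/6=-67/87
t_q=3/4 → seg 0, τ=3/4; S=-1+122/87·τ+0·τ²+-35/87·τ³=-219/1856

  seg 0: a=-1 b=122/87 c=0 d=-35/87
  seg 1: a=0 b=17/87 c=-35/29 d=182/783
  seg 2: a=-4 b=-67/87 c=77/87 d=-77/783
S(3/4) = -219/1856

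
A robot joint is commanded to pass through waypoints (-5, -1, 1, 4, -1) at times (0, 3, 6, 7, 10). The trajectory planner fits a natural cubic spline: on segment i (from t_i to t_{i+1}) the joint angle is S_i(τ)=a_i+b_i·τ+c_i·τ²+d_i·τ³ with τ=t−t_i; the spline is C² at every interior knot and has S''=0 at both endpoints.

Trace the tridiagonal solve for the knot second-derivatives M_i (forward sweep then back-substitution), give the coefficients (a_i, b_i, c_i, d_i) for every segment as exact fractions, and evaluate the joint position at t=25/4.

  seg 0: a=-5 b=104/57 c=0 d=-28/513
  seg 1: a=-1 b=20/57 c=-28/57 d=34/171
  seg 2: a=1 b=158/57 c=74/57 d=-61/57
  seg 3: a=4 b=41/19 c=-109/57 d=109/513
S(25/4) = 2137/1216

Δ: Δ0=4/3, Δ1=2/3, Δ2=3, Δ3=-5/3
row 1: diag=12, rhs=-4; c'=1/4, d'=-1/3
row 2: denom=8−3·1/4=29/4; d'=(14−3·-1/3)/(29/4)=60/29
row 3: denom=8−1·4/29=228/29; d'=(-28−1·60/29)/(228/29)=-218/57
back: M3=-218/57
back: M2=60/29−4/29·-218/57=148/57
back: M1=-1/3−1/4·148/57=-56/57
M: M0=0, M1=-56/57, M2=148/57, M3=-218/57, M4=0
seg 0: a=-5, c=M0/2=0, d=(M1−M0)/(6·3)=-28/513, b=Δ0−h0·(2M0+M1)/6=104/57
seg 1: a=-1, c=M1/2=-28/57, d=(M2−M1)/(6·3)=34/171, b=Δ1−h1·(2M1+M2)/6=20/57
seg 2: a=1, c=M2/2=74/57, d=(M3−M2)/(6·1)=-61/57, b=Δ2−h2·(2M2+M3)/6=158/57
seg 3: a=4, c=M3/2=-109/57, d=(M4−M3)/(6·3)=109/513, b=Δ3−h3·(2M3+M4)/6=41/19
t_q=25/4 → seg 2, τ=1/4; S=1+158/57·τ+74/57·τ²+-61/57·τ³=2137/1216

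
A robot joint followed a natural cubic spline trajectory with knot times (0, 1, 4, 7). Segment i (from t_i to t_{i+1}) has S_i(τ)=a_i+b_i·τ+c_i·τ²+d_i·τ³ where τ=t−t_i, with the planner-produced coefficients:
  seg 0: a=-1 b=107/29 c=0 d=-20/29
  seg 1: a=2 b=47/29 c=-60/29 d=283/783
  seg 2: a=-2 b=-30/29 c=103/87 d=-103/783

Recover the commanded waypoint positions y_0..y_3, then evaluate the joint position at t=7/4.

y_0=-1 y_1=2 y_2=-2 y_3=2
S(7/4) = 4091/1856

y_0 = S_0(0) = a_0 = -1
y_1 = S_1(0) = a_1 = 2
y_2 = S_2(0) = a_2 = -2
y_3 = S_2(3) = 2
t_q=7/4 is in segment 1 (τ=3/4); S_1(τ)=4091/1856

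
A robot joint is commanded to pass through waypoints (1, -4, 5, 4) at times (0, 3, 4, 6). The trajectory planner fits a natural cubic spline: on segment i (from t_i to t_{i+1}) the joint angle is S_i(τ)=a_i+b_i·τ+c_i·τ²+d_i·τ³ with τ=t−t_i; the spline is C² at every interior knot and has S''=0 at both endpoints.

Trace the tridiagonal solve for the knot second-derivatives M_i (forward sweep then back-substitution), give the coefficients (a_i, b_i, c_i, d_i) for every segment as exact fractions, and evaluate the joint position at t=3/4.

  seg 0: a=1 b=-1793/282 c=0 d=49/94
  seg 1: a=-4 b=1088/141 c=441/94 d=-961/282
  seg 2: a=5 b=1939/282 c=-260/47 d=130/141
S(3/4) = -21349/6016

Δ: Δ0=-5/3, Δ1=9, Δ2=-1/2
row 1: diag=8, rhs=64; c'=1/8, d'=8
row 2: denom=6−1·1/8=47/8; d'=(-57−1·8)/(47/8)=-520/47
back: M2=-520/47
back: M1=8−1/8·-520/47=441/47
M: M0=0, M1=441/47, M2=-520/47, M3=0
seg 0: a=1, c=M0/2=0, d=(M1−M0)/(6·3)=49/94, b=Δ0−h0·(2M0+M1)/6=-1793/282
seg 1: a=-4, c=M1/2=441/94, d=(M2−M1)/(6·1)=-961/282, b=Δ1−h1·(2M1+M2)/6=1088/141
seg 2: a=5, c=M2/2=-260/47, d=(M3−M2)/(6·2)=130/141, b=Δ2−h2·(2M2+M3)/6=1939/282
t_q=3/4 → seg 0, τ=3/4; S=1+-1793/282·τ+0·τ²+49/94·τ³=-21349/6016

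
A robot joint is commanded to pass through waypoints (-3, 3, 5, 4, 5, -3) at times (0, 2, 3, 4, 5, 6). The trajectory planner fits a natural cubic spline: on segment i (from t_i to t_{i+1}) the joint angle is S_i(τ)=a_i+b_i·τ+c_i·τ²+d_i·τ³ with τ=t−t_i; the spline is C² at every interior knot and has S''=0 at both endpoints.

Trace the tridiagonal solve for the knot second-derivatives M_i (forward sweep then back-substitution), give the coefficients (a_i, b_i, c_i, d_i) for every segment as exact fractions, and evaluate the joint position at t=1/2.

Δ: Δ0=3, Δ1=2, Δ2=-1, Δ3=1, Δ4=-8
row 1: diag=6, rhs=-6; c'=1/6, d'=-1
row 2: denom=4−1·1/6=23/6; d'=(-18−1·-1)/(23/6)=-102/23
row 3: denom=4−1·6/23=86/23; d'=(12−1·-102/23)/(86/23)=189/43
row 4: denom=4−1·23/86=321/86; d'=(-54−1·189/43)/(321/86)=-1674/107
back: M4=-1674/107
back: M3=189/43−23/86·-1674/107=918/107
back: M2=-102/23−6/23·918/107=-714/107
back: M1=-1−1/6·-714/107=12/107
M: M0=0, M1=12/107, M2=-714/107, M3=918/107, M4=-1674/107, M5=0
seg 0: a=-3, c=M0/2=0, d=(M1−M0)/(6·2)=1/107, b=Δ0−h0·(2M0+M1)/6=317/107
seg 1: a=3, c=M1/2=6/107, d=(M2−M1)/(6·1)=-121/107, b=Δ1−h1·(2M1+M2)/6=329/107
seg 2: a=5, c=M2/2=-357/107, d=(M3−M2)/(6·1)=272/107, b=Δ2−h2·(2M2+M3)/6=-22/107
seg 3: a=4, c=M3/2=459/107, d=(M4−M3)/(6·1)=-432/107, b=Δ3−h3·(2M3+M4)/6=80/107
seg 4: a=5, c=M4/2=-837/107, d=(M5−M4)/(6·1)=279/107, b=Δ4−h4·(2M4+M5)/6=-298/107
t_q=1/2 → seg 0, τ=1/2; S=-3+317/107·τ+0·τ²+1/107·τ³=-1299/856

  seg 0: a=-3 b=317/107 c=0 d=1/107
  seg 1: a=3 b=329/107 c=6/107 d=-121/107
  seg 2: a=5 b=-22/107 c=-357/107 d=272/107
  seg 3: a=4 b=80/107 c=459/107 d=-432/107
  seg 4: a=5 b=-298/107 c=-837/107 d=279/107
S(1/2) = -1299/856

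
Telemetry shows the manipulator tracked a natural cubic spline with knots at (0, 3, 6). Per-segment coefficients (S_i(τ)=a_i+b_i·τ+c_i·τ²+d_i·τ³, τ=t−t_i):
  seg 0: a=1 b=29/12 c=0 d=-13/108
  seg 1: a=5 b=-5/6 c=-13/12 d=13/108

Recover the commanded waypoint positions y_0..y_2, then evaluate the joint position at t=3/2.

y_0=1 y_1=5 y_2=-4
S(3/2) = 135/32

y_0 = S_0(0) = a_0 = 1
y_1 = S_1(0) = a_1 = 5
y_2 = S_1(3) = -4
t_q=3/2 is in segment 0 (τ=3/2); S_0(τ)=135/32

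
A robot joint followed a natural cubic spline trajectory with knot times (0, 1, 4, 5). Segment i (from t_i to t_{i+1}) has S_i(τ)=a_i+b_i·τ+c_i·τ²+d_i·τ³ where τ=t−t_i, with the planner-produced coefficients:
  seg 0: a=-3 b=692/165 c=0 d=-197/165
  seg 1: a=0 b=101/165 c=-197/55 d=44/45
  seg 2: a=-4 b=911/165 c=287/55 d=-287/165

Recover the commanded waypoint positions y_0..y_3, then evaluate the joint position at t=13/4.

y_0 = S_0(0) = a_0 = -3
y_1 = S_1(0) = a_1 = 0
y_2 = S_2(0) = a_2 = -4
y_3 = S_2(1) = 5
t_q=13/4 is in segment 1 (τ=9/4); S_1(τ)=-309/55

y_0=-3 y_1=0 y_2=-4 y_3=5
S(13/4) = -309/55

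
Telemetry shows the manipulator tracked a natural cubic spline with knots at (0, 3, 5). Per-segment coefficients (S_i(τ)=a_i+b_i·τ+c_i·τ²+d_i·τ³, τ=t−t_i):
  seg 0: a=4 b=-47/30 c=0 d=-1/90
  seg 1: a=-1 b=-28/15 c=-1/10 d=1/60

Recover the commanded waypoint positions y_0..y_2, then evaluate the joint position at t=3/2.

y_0 = S_0(0) = a_0 = 4
y_1 = S_1(0) = a_1 = -1
y_2 = S_1(2) = -5
t_q=3/2 is in segment 0 (τ=3/2); S_0(τ)=129/80

y_0=4 y_1=-1 y_2=-5
S(3/2) = 129/80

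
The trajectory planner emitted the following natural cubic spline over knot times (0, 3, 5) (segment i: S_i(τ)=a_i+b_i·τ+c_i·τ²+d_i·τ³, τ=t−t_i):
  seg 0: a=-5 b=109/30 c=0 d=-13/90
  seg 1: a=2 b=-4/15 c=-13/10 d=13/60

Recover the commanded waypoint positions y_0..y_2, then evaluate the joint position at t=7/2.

y_0 = S_0(0) = a_0 = -5
y_1 = S_1(0) = a_1 = 2
y_2 = S_1(2) = -2
t_q=7/2 is in segment 1 (τ=1/2); S_1(τ)=251/160

y_0=-5 y_1=2 y_2=-2
S(7/2) = 251/160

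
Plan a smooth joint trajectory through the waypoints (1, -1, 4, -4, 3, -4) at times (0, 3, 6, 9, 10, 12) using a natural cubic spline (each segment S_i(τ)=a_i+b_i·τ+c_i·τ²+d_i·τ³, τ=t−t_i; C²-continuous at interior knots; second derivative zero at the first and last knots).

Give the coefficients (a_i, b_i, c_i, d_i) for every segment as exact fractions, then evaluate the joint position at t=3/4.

  seg 0: a=1 b=-7367/3798 c=0 d=4835/34182
  seg 1: a=-1 b=3569/1899 c=4835/3798 d=-15313/34182
  seg 2: a=4 b=-9791/3798 c=-5239/1899 d=31097/34182
  seg 3: a=-4 b=10316/1899 c=2291/422 d=-14665/3798
  seg 4: a=3 b=17875/3798 c=-3896/633 d=1948/1899
S(3/4) = -10671/27008

Δ: Δ0=-2/3, Δ1=5/3, Δ2=-8/3, Δ3=7, Δ4=-7/2
row 1: diag=12, rhs=14; c'=1/4, d'=7/6
row 2: denom=12−3·1/4=45/4; d'=(-26−3·7/6)/(45/4)=-118/45
row 3: denom=8−3·4/15=36/5; d'=(58−3·-118/45)/(36/5)=247/27
row 4: denom=6−1·5/36=211/36; d'=(-63−1·247/27)/(211/36)=-7792/633
back: M4=-7792/633
back: M3=247/27−5/36·-7792/633=2291/211
back: M2=-118/45−4/15·2291/211=-10478/1899
back: M1=7/6−1/4·-10478/1899=4835/1899
M: M0=0, M1=4835/1899, M2=-10478/1899, M3=2291/211, M4=-7792/633, M5=0
seg 0: a=1, c=M0/2=0, d=(M1−M0)/(6·3)=4835/34182, b=Δ0−h0·(2M0+M1)/6=-7367/3798
seg 1: a=-1, c=M1/2=4835/3798, d=(M2−M1)/(6·3)=-15313/34182, b=Δ1−h1·(2M1+M2)/6=3569/1899
seg 2: a=4, c=M2/2=-5239/1899, d=(M3−M2)/(6·3)=31097/34182, b=Δ2−h2·(2M2+M3)/6=-9791/3798
seg 3: a=-4, c=M3/2=2291/422, d=(M4−M3)/(6·1)=-14665/3798, b=Δ3−h3·(2M3+M4)/6=10316/1899
seg 4: a=3, c=M4/2=-3896/633, d=(M5−M4)/(6·2)=1948/1899, b=Δ4−h4·(2M4+M5)/6=17875/3798
t_q=3/4 → seg 0, τ=3/4; S=1+-7367/3798·τ+0·τ²+4835/34182·τ³=-10671/27008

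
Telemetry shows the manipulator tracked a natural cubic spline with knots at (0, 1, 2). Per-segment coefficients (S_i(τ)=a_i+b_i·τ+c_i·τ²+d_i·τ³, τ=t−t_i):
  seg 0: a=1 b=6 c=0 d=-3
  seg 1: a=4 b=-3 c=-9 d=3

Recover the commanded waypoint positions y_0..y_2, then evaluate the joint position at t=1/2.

y_0=1 y_1=4 y_2=-5
S(1/2) = 29/8

y_0 = S_0(0) = a_0 = 1
y_1 = S_1(0) = a_1 = 4
y_2 = S_1(1) = -5
t_q=1/2 is in segment 0 (τ=1/2); S_0(τ)=29/8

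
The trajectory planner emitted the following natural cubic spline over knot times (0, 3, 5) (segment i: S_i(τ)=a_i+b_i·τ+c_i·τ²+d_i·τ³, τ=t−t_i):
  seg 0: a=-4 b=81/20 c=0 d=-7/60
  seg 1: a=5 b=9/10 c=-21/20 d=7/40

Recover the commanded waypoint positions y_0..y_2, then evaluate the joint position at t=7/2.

y_0 = S_0(0) = a_0 = -4
y_1 = S_1(0) = a_1 = 5
y_2 = S_1(2) = 4
t_q=7/2 is in segment 1 (τ=1/2); S_1(τ)=1667/320

y_0=-4 y_1=5 y_2=4
S(7/2) = 1667/320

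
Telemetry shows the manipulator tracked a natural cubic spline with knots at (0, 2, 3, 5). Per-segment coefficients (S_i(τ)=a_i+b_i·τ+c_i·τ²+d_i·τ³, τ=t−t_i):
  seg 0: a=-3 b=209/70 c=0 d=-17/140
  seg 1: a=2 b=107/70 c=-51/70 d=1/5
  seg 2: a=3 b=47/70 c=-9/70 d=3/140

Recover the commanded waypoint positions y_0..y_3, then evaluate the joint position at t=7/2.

y_0=-3 y_1=2 y_2=3 y_3=4
S(7/2) = 529/160

y_0 = S_0(0) = a_0 = -3
y_1 = S_1(0) = a_1 = 2
y_2 = S_2(0) = a_2 = 3
y_3 = S_2(2) = 4
t_q=7/2 is in segment 2 (τ=1/2); S_2(τ)=529/160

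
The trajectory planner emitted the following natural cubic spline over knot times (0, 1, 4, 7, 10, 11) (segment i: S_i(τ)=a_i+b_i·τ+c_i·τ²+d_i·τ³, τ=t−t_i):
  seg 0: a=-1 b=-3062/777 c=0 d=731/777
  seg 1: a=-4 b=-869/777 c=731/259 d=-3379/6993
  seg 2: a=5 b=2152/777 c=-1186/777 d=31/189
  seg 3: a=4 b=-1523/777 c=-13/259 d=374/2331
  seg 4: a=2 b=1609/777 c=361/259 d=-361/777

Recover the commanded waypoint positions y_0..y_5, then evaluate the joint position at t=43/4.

y_0=-1 y_1=-4 y_2=5 y_3=4 y_4=2 y_5=5
S(43/4) = 68643/16576

y_0 = S_0(0) = a_0 = -1
y_1 = S_1(0) = a_1 = -4
y_2 = S_2(0) = a_2 = 5
y_3 = S_3(0) = a_3 = 4
y_4 = S_4(0) = a_4 = 2
y_5 = S_4(1) = 5
t_q=43/4 is in segment 4 (τ=3/4); S_4(τ)=68643/16576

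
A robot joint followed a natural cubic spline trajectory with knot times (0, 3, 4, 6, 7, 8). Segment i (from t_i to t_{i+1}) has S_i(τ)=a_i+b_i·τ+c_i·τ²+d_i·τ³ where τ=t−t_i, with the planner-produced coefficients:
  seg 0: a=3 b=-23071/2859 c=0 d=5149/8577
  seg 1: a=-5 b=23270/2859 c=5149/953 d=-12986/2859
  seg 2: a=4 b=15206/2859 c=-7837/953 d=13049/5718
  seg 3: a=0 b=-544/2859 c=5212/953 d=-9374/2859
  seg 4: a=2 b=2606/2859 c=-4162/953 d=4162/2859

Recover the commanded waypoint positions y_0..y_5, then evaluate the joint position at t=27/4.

y_0=3 y_1=-5 y_2=4 y_3=0 y_4=2 y_5=0
S(27/4) = 47281/30496

y_0 = S_0(0) = a_0 = 3
y_1 = S_1(0) = a_1 = -5
y_2 = S_2(0) = a_2 = 4
y_3 = S_3(0) = a_3 = 0
y_4 = S_4(0) = a_4 = 2
y_5 = S_4(1) = 0
t_q=27/4 is in segment 3 (τ=3/4); S_3(τ)=47281/30496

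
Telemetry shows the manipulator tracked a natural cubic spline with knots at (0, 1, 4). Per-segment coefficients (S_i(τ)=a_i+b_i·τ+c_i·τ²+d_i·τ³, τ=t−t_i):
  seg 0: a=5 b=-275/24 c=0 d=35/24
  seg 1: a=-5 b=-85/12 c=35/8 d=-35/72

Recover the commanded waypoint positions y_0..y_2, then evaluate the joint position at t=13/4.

y_0 = S_0(0) = a_0 = 5
y_1 = S_1(0) = a_1 = -5
y_2 = S_1(3) = 0
t_q=13/4 is in segment 1 (τ=9/4); S_1(τ)=-2215/512

y_0=5 y_1=-5 y_2=0
S(13/4) = -2215/512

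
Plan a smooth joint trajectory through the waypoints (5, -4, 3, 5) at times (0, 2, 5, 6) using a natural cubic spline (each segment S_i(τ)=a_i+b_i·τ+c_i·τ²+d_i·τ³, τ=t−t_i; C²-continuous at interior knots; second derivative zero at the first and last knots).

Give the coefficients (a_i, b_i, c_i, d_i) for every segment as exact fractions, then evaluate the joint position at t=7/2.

Δ: Δ0=-9/2, Δ1=7/3, Δ2=2
row 1: diag=10, rhs=41; c'=3/10, d'=41/10
row 2: denom=8−3·3/10=71/10; d'=(-2−3·41/10)/(71/10)=-143/71
back: M2=-143/71
back: M1=41/10−3/10·-143/71=334/71
M: M0=0, M1=334/71, M2=-143/71, M3=0
seg 0: a=5, c=M0/2=0, d=(M1−M0)/(6·2)=167/426, b=Δ0−h0·(2M0+M1)/6=-2585/426
seg 1: a=-4, c=M1/2=167/71, d=(M2−M1)/(6·3)=-53/142, b=Δ1−h1·(2M1+M2)/6=-581/426
seg 2: a=3, c=M2/2=-143/142, d=(M3−M2)/(6·1)=143/426, b=Δ2−h2·(2M2+M3)/6=569/213
t_q=7/2 → seg 1, τ=3/2; S=-4+-581/426·τ+167/71·τ²+-53/142·τ³=-2287/1136

  seg 0: a=5 b=-2585/426 c=0 d=167/426
  seg 1: a=-4 b=-581/426 c=167/71 d=-53/142
  seg 2: a=3 b=569/213 c=-143/142 d=143/426
S(7/2) = -2287/1136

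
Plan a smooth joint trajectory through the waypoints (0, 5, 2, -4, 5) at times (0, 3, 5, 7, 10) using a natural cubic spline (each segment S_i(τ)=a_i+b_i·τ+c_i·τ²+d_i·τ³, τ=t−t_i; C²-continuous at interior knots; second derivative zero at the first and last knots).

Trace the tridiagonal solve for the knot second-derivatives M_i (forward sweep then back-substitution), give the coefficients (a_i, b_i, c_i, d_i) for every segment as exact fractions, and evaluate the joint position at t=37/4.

Δ: Δ0=5/3, Δ1=-3/2, Δ2=-3, Δ3=3
row 1: diag=10, rhs=-19; c'=1/5, d'=-19/10
row 2: denom=8−2·1/5=38/5; d'=(-9−2·-19/10)/(38/5)=-13/19
row 3: denom=10−2·5/19=180/19; d'=(36−2·-13/19)/(180/19)=71/18
back: M3=71/18
back: M2=-13/19−5/19·71/18=-31/18
back: M1=-19/10−1/5·-31/18=-14/9
M: M0=0, M1=-14/9, M2=-31/18, M3=71/18, M4=0
seg 0: a=0, c=M0/2=0, d=(M1−M0)/(6·3)=-7/81, b=Δ0−h0·(2M0+M1)/6=22/9
seg 1: a=5, c=M1/2=-7/9, d=(M2−M1)/(6·2)=-1/72, b=Δ1−h1·(2M1+M2)/6=1/9
seg 2: a=2, c=M2/2=-31/36, d=(M3−M2)/(6·2)=17/36, b=Δ2−h2·(2M2+M3)/6=-19/6
seg 3: a=-4, c=M3/2=71/36, d=(M4−M3)/(6·3)=-71/324, b=Δ3−h3·(2M3+M4)/6=-17/18
t_q=37/4 → seg 3, τ=9/4; S=-4+-17/18·τ+71/36·τ²+-71/324·τ³=349/256

  seg 0: a=0 b=22/9 c=0 d=-7/81
  seg 1: a=5 b=1/9 c=-7/9 d=-1/72
  seg 2: a=2 b=-19/6 c=-31/36 d=17/36
  seg 3: a=-4 b=-17/18 c=71/36 d=-71/324
S(37/4) = 349/256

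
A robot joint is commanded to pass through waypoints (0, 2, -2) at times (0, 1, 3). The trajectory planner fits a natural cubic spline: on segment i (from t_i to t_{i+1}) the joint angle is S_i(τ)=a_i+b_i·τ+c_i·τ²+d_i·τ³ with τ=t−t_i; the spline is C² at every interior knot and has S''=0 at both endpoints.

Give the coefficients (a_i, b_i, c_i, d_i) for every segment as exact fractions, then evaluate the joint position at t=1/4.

  seg 0: a=0 b=8/3 c=0 d=-2/3
  seg 1: a=2 b=2/3 c=-2 d=1/3
S(1/4) = 21/32

Δ: Δ0=2, Δ1=-2
row 1: diag=6, rhs=-24; c'=1/3, d'=-4
back: M1=-4
M: M0=0, M1=-4, M2=0
seg 0: a=0, c=M0/2=0, d=(M1−M0)/(6·1)=-2/3, b=Δ0−h0·(2M0+M1)/6=8/3
seg 1: a=2, c=M1/2=-2, d=(M2−M1)/(6·2)=1/3, b=Δ1−h1·(2M1+M2)/6=2/3
t_q=1/4 → seg 0, τ=1/4; S=0+8/3·τ+0·τ²+-2/3·τ³=21/32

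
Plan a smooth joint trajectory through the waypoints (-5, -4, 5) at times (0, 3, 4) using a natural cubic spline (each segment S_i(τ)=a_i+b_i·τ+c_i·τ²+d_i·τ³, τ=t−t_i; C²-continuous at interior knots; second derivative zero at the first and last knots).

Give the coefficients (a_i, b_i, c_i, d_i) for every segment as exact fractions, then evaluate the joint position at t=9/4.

Δ: Δ0=1/3, Δ1=9
row 1: diag=8, rhs=52; c'=1/8, d'=13/2
back: M1=13/2
M: M0=0, M1=13/2, M2=0
seg 0: a=-5, c=M0/2=0, d=(M1−M0)/(6·3)=13/36, b=Δ0−h0·(2M0+M1)/6=-35/12
seg 1: a=-4, c=M1/2=13/4, d=(M2−M1)/(6·1)=-13/12, b=Δ1−h1·(2M1+M2)/6=41/6
t_q=9/4 → seg 0, τ=9/4; S=-5+-35/12·τ+0·τ²+13/36·τ³=-1907/256

  seg 0: a=-5 b=-35/12 c=0 d=13/36
  seg 1: a=-4 b=41/6 c=13/4 d=-13/12
S(9/4) = -1907/256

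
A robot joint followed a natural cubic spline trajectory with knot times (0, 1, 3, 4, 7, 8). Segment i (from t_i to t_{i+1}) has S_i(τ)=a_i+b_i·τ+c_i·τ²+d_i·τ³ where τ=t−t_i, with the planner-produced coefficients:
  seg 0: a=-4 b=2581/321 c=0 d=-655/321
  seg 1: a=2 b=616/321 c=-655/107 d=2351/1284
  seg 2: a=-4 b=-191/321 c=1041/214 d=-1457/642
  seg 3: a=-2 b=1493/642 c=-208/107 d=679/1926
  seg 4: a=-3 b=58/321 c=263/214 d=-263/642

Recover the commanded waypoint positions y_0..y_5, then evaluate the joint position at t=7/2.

y_0=-4 y_1=2 y_2=-4 y_3=-2 y_4=-3 y_5=-2
S(7/2) = -5761/1712

y_0 = S_0(0) = a_0 = -4
y_1 = S_1(0) = a_1 = 2
y_2 = S_2(0) = a_2 = -4
y_3 = S_3(0) = a_3 = -2
y_4 = S_4(0) = a_4 = -3
y_5 = S_4(1) = -2
t_q=7/2 is in segment 2 (τ=1/2); S_2(τ)=-5761/1712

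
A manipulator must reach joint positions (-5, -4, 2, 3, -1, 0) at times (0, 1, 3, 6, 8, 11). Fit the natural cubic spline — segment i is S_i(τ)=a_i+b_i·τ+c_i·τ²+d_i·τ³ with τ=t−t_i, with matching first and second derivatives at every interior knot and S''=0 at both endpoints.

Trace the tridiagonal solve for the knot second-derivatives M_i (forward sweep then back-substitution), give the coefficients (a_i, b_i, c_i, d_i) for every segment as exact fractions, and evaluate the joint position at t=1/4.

Δ: Δ0=1, Δ1=3, Δ2=1/3, Δ3=-2, Δ4=1/3
row 1: diag=6, rhs=12; c'=1/3, d'=2
row 2: denom=10−2·1/3=28/3; d'=(-16−2·2)/(28/3)=-15/7
row 3: denom=10−3·9/28=253/28; d'=(-14−3·-15/7)/(253/28)=-212/253
row 4: denom=10−2·56/253=2418/253; d'=(14−2·-212/253)/(2418/253)=661/403
back: M4=661/403
back: M3=-212/253−56/253·661/403=-484/403
back: M2=-15/7−9/28·-484/403=-708/403
back: M1=2−1/3·-708/403=1042/403
M: M0=0, M1=1042/403, M2=-708/403, M3=-484/403, M4=661/403, M5=0
seg 0: a=-5, c=M0/2=0, d=(M1−M0)/(6·1)=521/1209, b=Δ0−h0·(2M0+M1)/6=688/1209
seg 1: a=-4, c=M1/2=521/403, d=(M2−M1)/(6·2)=-875/2418, b=Δ1−h1·(2M1+M2)/6=2251/1209
seg 2: a=2, c=M2/2=-354/403, d=(M3−M2)/(6·3)=112/3627, b=Δ2−h2·(2M2+M3)/6=3253/1209
seg 3: a=3, c=M3/2=-242/403, d=(M4−M3)/(6·2)=1145/4836, b=Δ3−h3·(2M3+M4)/6=-2111/1209
seg 4: a=-1, c=M4/2=661/806, d=(M5−M4)/(6·3)=-661/7254, b=Δ4−h4·(2M4+M5)/6=-1580/1209
t_q=1/4 → seg 0, τ=1/4; S=-5+688/1209·τ+0·τ²+521/1209·τ³=-125117/25792

  seg 0: a=-5 b=688/1209 c=0 d=521/1209
  seg 1: a=-4 b=2251/1209 c=521/403 d=-875/2418
  seg 2: a=2 b=3253/1209 c=-354/403 d=112/3627
  seg 3: a=3 b=-2111/1209 c=-242/403 d=1145/4836
  seg 4: a=-1 b=-1580/1209 c=661/806 d=-661/7254
S(1/4) = -125117/25792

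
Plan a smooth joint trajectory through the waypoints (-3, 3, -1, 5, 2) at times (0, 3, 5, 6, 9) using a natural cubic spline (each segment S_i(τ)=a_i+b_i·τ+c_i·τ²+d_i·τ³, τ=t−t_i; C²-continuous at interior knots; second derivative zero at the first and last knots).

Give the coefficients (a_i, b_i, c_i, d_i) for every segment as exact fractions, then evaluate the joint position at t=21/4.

  seg 0: a=-3 b=311/73 c=0 d=-55/219
  seg 1: a=3 b=-184/73 c=-165/73 d=92/73
  seg 2: a=-1 b=260/73 c=387/73 d=-209/73
  seg 3: a=5 b=407/73 c=-240/73 d=80/219
S(21/4) = 827/4672

Δ: Δ0=2, Δ1=-2, Δ2=6, Δ3=-1
row 1: diag=10, rhs=-24; c'=1/5, d'=-12/5
row 2: denom=6−2·1/5=28/5; d'=(48−2·-12/5)/(28/5)=66/7
row 3: denom=8−1·5/28=219/28; d'=(-42−1·66/7)/(219/28)=-480/73
back: M3=-480/73
back: M2=66/7−5/28·-480/73=774/73
back: M1=-12/5−1/5·774/73=-330/73
M: M0=0, M1=-330/73, M2=774/73, M3=-480/73, M4=0
seg 0: a=-3, c=M0/2=0, d=(M1−M0)/(6·3)=-55/219, b=Δ0−h0·(2M0+M1)/6=311/73
seg 1: a=3, c=M1/2=-165/73, d=(M2−M1)/(6·2)=92/73, b=Δ1−h1·(2M1+M2)/6=-184/73
seg 2: a=-1, c=M2/2=387/73, d=(M3−M2)/(6·1)=-209/73, b=Δ2−h2·(2M2+M3)/6=260/73
seg 3: a=5, c=M3/2=-240/73, d=(M4−M3)/(6·3)=80/219, b=Δ3−h3·(2M3+M4)/6=407/73
t_q=21/4 → seg 2, τ=1/4; S=-1+260/73·τ+387/73·τ²+-209/73·τ³=827/4672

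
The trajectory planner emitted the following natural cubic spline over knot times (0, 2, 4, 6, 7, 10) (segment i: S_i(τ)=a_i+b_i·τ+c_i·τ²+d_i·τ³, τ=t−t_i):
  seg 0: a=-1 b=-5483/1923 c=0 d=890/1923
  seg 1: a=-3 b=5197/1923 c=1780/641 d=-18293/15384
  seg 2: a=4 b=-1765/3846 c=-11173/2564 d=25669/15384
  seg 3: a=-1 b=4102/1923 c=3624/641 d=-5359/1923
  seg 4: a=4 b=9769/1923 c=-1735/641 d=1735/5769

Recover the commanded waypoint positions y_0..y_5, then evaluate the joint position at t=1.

y_0 = S_0(0) = a_0 = -1
y_1 = S_1(0) = a_1 = -3
y_2 = S_2(0) = a_2 = 4
y_3 = S_3(0) = a_3 = -1
y_4 = S_4(0) = a_4 = 4
y_5 = S_4(3) = 3
t_q=1 is in segment 0 (τ=1); S_0(τ)=-2172/641

y_0=-1 y_1=-3 y_2=4 y_3=-1 y_4=4 y_5=3
S(1) = -2172/641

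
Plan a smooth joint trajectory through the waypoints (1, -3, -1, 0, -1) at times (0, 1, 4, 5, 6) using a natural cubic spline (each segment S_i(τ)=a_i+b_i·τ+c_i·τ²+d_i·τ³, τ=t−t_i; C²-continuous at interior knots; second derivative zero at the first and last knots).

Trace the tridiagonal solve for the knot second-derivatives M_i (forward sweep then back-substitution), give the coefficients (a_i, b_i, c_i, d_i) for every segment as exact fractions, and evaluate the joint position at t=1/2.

Δ: Δ0=-4, Δ1=2/3, Δ2=1, Δ3=-1
row 1: diag=8, rhs=28; c'=3/8, d'=7/2
row 2: denom=8−3·3/8=55/8; d'=(2−3·7/2)/(55/8)=-68/55
row 3: denom=4−1·8/55=212/55; d'=(-12−1·-68/55)/(212/55)=-148/53
back: M3=-148/53
back: M2=-68/55−8/55·-148/53=-44/53
back: M1=7/2−3/8·-44/53=202/53
M: M0=0, M1=202/53, M2=-44/53, M3=-148/53, M4=0
seg 0: a=1, c=M0/2=0, d=(M1−M0)/(6·1)=101/159, b=Δ0−h0·(2M0+M1)/6=-737/159
seg 1: a=-3, c=M1/2=101/53, d=(M2−M1)/(6·3)=-41/159, b=Δ1−h1·(2M1+M2)/6=-434/159
seg 2: a=-1, c=M2/2=-22/53, d=(M3−M2)/(6·1)=-52/159, b=Δ2−h2·(2M2+M3)/6=277/159
seg 3: a=0, c=M3/2=-74/53, d=(M4−M3)/(6·1)=74/159, b=Δ3−h3·(2M3+M4)/6=-11/159
t_q=1/2 → seg 0, τ=1/2; S=1+-737/159·τ+0·τ²+101/159·τ³=-525/424

  seg 0: a=1 b=-737/159 c=0 d=101/159
  seg 1: a=-3 b=-434/159 c=101/53 d=-41/159
  seg 2: a=-1 b=277/159 c=-22/53 d=-52/159
  seg 3: a=0 b=-11/159 c=-74/53 d=74/159
S(1/2) = -525/424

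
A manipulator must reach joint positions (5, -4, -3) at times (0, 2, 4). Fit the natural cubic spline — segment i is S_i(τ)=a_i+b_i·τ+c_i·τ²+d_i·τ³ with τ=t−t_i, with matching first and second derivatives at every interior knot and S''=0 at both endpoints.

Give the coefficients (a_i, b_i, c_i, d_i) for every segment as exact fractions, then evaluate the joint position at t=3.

  seg 0: a=5 b=-23/4 c=0 d=5/16
  seg 1: a=-4 b=-2 c=15/8 d=-5/16
S(3) = -71/16

Δ: Δ0=-9/2, Δ1=1/2
row 1: diag=8, rhs=30; c'=1/4, d'=15/4
back: M1=15/4
M: M0=0, M1=15/4, M2=0
seg 0: a=5, c=M0/2=0, d=(M1−M0)/(6·2)=5/16, b=Δ0−h0·(2M0+M1)/6=-23/4
seg 1: a=-4, c=M1/2=15/8, d=(M2−M1)/(6·2)=-5/16, b=Δ1−h1·(2M1+M2)/6=-2
t_q=3 → seg 1, τ=1; S=-4+-2·τ+15/8·τ²+-5/16·τ³=-71/16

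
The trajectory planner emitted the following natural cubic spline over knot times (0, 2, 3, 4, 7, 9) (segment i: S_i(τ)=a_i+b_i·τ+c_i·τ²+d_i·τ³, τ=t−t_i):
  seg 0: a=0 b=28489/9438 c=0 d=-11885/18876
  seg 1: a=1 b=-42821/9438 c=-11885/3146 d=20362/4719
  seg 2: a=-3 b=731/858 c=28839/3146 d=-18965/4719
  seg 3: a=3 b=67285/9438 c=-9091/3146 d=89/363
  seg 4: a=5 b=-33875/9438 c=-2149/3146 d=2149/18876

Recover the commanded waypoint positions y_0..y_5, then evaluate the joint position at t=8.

y_0 = S_0(0) = a_0 = 0
y_1 = S_1(0) = a_1 = 1
y_2 = S_2(0) = a_2 = -3
y_3 = S_3(0) = a_3 = 3
y_4 = S_4(0) = a_4 = 5
y_5 = S_4(2) = -4
t_q=8 is in segment 4 (τ=1); S_4(τ)=5295/6292

y_0=0 y_1=1 y_2=-3 y_3=3 y_4=5 y_5=-4
S(8) = 5295/6292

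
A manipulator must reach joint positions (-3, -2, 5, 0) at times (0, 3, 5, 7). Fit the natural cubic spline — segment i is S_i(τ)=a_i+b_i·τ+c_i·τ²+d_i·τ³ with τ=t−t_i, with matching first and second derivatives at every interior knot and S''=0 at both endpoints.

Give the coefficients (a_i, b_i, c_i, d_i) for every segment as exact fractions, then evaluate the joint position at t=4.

  seg 0: a=-3 b=-65/57 c=0 d=28/171
  seg 1: a=-2 b=187/57 c=28/19 d=-311/456
  seg 2: a=5 b=113/114 c=-199/76 d=199/456
S(4) = 315/152

Δ: Δ0=1/3, Δ1=7/2, Δ2=-5/2
row 1: diag=10, rhs=19; c'=1/5, d'=19/10
row 2: denom=8−2·1/5=38/5; d'=(-36−2·19/10)/(38/5)=-199/38
back: M2=-199/38
back: M1=19/10−1/5·-199/38=56/19
M: M0=0, M1=56/19, M2=-199/38, M3=0
seg 0: a=-3, c=M0/2=0, d=(M1−M0)/(6·3)=28/171, b=Δ0−h0·(2M0+M1)/6=-65/57
seg 1: a=-2, c=M1/2=28/19, d=(M2−M1)/(6·2)=-311/456, b=Δ1−h1·(2M1+M2)/6=187/57
seg 2: a=5, c=M2/2=-199/76, d=(M3−M2)/(6·2)=199/456, b=Δ2−h2·(2M2+M3)/6=113/114
t_q=4 → seg 1, τ=1; S=-2+187/57·τ+28/19·τ²+-311/456·τ³=315/152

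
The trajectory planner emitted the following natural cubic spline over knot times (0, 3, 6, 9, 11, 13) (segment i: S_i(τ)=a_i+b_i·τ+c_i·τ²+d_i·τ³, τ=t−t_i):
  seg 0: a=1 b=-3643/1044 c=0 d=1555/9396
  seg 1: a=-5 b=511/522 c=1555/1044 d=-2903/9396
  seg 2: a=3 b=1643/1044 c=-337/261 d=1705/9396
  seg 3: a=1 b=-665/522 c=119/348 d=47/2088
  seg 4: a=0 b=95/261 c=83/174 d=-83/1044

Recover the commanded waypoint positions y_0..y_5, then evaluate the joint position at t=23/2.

y_0=1 y_1=-5 y_2=3 y_3=1 y_4=0 y_5=2
S(23/2) = 811/2784

y_0 = S_0(0) = a_0 = 1
y_1 = S_1(0) = a_1 = -5
y_2 = S_2(0) = a_2 = 3
y_3 = S_3(0) = a_3 = 1
y_4 = S_4(0) = a_4 = 0
y_5 = S_4(2) = 2
t_q=23/2 is in segment 4 (τ=1/2); S_4(τ)=811/2784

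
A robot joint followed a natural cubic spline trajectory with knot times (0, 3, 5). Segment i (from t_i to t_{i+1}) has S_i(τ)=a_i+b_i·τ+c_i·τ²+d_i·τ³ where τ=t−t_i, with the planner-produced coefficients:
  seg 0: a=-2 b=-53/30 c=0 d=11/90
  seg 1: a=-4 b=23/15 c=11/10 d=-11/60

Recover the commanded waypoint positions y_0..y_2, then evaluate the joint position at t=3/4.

y_0=-2 y_1=-4 y_2=2
S(3/4) = -419/128

y_0 = S_0(0) = a_0 = -2
y_1 = S_1(0) = a_1 = -4
y_2 = S_1(2) = 2
t_q=3/4 is in segment 0 (τ=3/4); S_0(τ)=-419/128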